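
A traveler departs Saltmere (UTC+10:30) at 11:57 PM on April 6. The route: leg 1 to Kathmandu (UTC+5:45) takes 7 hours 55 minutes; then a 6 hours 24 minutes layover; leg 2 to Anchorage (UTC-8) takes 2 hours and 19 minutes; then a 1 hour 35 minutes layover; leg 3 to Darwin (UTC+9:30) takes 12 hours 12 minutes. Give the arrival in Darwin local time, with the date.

Convert departure to UTC: 11:57 PM − 10:30 = 1:27 PM UTC on Apr 6.
Add 7 hours 55 minutes leg 1 → 9:22 PM UTC.
Add 6 hours 24 minutes layover in Kathmandu → 3:46 AM UTC (Apr 7).
Add 2 hours and 19 minutes leg 2 → 6:05 AM UTC.
Add 1 hour 35 minutes layover in Anchorage → 7:40 AM UTC.
Add 12 hours and 12 minutes leg 3 → 7:52 PM UTC.
Darwin is UTC+9:30, so local arrival = 7:52 PM + 9:30 = 5:22 AM on Apr 8.

5:22 AM on April 8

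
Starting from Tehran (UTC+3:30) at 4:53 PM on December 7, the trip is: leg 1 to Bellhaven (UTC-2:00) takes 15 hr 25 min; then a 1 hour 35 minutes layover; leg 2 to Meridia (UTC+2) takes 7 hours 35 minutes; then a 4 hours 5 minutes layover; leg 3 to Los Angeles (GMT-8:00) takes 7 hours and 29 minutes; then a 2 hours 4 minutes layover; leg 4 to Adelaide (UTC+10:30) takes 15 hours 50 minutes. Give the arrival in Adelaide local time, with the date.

Convert departure to UTC: 4:53 PM − 3:30 = 1:23 PM UTC on Dec 7.
Add 15 hours and 25 minutes leg 1 → 4:48 AM UTC (Dec 8).
Add 1 hour 35 minutes layover in Bellhaven → 6:23 AM UTC.
Add 7 hours 35 minutes leg 2 → 1:58 PM UTC.
Add 4 hours 5 minutes layover in Meridia → 6:03 PM UTC.
Add 7 hours and 29 minutes leg 3 → 1:32 AM UTC (Dec 9).
Add 2 hours 4 minutes layover in Los Angeles → 3:36 AM UTC.
Add 15 hours and 50 minutes leg 4 → 7:26 PM UTC.
Adelaide is UTC+10:30, so local arrival = 7:26 PM + 10:30 = 5:56 AM on Dec 10.

5:56 AM on December 10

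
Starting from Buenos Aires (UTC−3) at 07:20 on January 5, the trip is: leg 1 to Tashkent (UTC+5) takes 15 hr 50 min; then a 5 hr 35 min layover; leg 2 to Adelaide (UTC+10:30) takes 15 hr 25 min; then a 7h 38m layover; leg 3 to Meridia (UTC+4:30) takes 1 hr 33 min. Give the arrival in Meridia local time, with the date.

Convert departure to UTC: 07:20 + 3:00 = 10:20 UTC on Jan 5.
Add 15 hours and 50 minutes leg 1 → 02:10 UTC (Jan 6).
Add 5 hours 35 minutes layover in Tashkent → 07:45 UTC.
Add 15 hours 25 minutes leg 2 → 23:10 UTC.
Add 7 hours and 38 minutes layover in Adelaide → 06:48 UTC (Jan 7).
Add 1 hour 33 minutes leg 3 → 08:21 UTC.
Meridia is UTC+4:30, so local arrival = 08:21 + 4:30 = 12:51 on Jan 7.

12:51 on Jan 7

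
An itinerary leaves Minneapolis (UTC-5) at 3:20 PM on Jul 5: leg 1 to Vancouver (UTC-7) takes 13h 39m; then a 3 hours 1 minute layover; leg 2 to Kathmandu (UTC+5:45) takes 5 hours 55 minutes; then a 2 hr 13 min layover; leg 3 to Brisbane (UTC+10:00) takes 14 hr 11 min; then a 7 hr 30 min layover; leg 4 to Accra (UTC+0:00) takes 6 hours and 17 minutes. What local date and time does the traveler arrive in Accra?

1:06 AM on July 8

Convert departure to UTC: 3:20 PM + 5:00 = 8:20 PM UTC on Jul 5.
Add 13 hours and 39 minutes leg 1 → 9:59 AM UTC (Jul 6).
Add 3 hours and 1 minute layover in Vancouver → 1:00 PM UTC.
Add 5 hours 55 minutes leg 2 → 6:55 PM UTC.
Add 2 hours and 13 minutes layover in Kathmandu → 9:08 PM UTC.
Add 14 hours 11 minutes leg 3 → 11:19 AM UTC (Jul 7).
Add 7 hours and 30 minutes layover in Brisbane → 6:49 PM UTC.
Add 6 hours and 17 minutes leg 4 → 1:06 AM UTC (Jul 8).
Accra is UTC+0, so local arrival is the same: 1:06 AM on Jul 8.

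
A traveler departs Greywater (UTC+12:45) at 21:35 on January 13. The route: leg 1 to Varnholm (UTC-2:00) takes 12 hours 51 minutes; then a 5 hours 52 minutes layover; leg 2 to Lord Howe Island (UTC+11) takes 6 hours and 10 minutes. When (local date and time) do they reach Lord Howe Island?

Convert departure to UTC: 21:35 − 12:45 = 08:50 UTC on Jan 13.
Add 12 hours and 51 minutes leg 1 → 21:41 UTC.
Add 5 hours and 52 minutes layover in Varnholm → 03:33 UTC (Jan 14).
Add 6 hours and 10 minutes leg 2 → 09:43 UTC.
Lord Howe Island is UTC+11:00, so local arrival = 09:43 + 11:00 = 20:43 on Jan 14.

20:43 on Jan 14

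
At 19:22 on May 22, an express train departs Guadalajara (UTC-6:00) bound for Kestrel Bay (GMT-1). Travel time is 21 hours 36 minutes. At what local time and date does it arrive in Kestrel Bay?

Convert departure to UTC: 19:22 + 6:00 = 01:22 UTC on May 23.
Add 21 hours and 36 minutes travel time → 22:58 UTC.
Kestrel Bay is UTC−1:00, so local arrival = 22:58 − 1:00 = 21:58 on May 23.

21:58 on May 23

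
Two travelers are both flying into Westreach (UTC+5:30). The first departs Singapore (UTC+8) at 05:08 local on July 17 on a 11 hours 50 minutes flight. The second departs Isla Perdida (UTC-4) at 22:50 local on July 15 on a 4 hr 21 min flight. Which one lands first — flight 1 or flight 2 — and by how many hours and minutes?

Flight 1 in UTC: 05:08 − 8:00 = 21:08 on Jul 16.
+11 hours and 50 minutes → arrive 08:58 UTC on Jul 17.
Flight 2 in UTC: 22:50 + 4:00 = 02:50 on Jul 16.
+4 hours 21 minutes → arrive 07:11 UTC on Jul 16.
Flight 2 lands earlier by 25 hours 47 minutes.

the second, by 25 hours 47 minutes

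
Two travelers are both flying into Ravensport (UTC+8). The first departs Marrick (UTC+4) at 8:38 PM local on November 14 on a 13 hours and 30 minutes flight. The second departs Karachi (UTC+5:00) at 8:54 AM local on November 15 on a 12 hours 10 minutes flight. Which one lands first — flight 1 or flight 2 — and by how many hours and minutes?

the first, by 9 hours 56 minutes

Flight 1 in UTC: 8:38 PM − 4:00 = 4:38 PM on Nov 14.
+13 hours and 30 minutes → arrive 6:08 AM UTC on Nov 15.
Flight 2 in UTC: 8:54 AM − 5:00 = 3:54 AM on Nov 15.
+12 hours and 10 minutes → arrive 4:04 PM UTC on Nov 15.
Flight 1 lands earlier by 9 hours 56 minutes.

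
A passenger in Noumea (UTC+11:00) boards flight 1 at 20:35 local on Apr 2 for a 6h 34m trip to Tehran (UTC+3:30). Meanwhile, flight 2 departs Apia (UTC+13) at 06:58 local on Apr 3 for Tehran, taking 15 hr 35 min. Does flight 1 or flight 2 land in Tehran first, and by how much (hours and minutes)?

the first, by 17 hours 24 minutes

Flight 1 in UTC: 20:35 − 11:00 = 09:35 on Apr 2.
+6 hours 34 minutes → arrive 16:09 UTC on Apr 2.
Flight 2 in UTC: 06:58 − 13:00 = 17:58 on Apr 2.
+15 hours and 35 minutes → arrive 09:33 UTC on Apr 3.
Flight 1 lands earlier by 17 hours 24 minutes.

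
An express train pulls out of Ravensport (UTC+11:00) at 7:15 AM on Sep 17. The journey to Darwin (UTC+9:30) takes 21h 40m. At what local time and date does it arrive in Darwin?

Convert departure to UTC: 7:15 AM − 11:00 = 8:15 PM UTC on Sep 16.
Add 21 hours and 40 minutes travel time → 5:55 PM UTC (Sep 17).
Darwin is UTC+9:30, so local arrival = 5:55 PM + 9:30 = 3:25 AM on Sep 18.

3:25 AM on Sep 18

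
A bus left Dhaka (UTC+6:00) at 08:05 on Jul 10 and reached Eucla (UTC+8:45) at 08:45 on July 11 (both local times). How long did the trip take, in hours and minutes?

Eucla is 2:45 ahead of Dhaka.
Clock-face elapsed time (ignoring zones) is 24 hours 40 minutes.
Actual elapsed = 24 hours 40 minutes − 2:45 = 21 hours 55 minutes.

21 hours 55 minutes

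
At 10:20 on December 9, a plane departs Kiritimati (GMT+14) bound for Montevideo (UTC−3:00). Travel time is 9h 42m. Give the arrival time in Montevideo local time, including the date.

Convert departure to UTC: 10:20 − 14:00 = 20:20 UTC on Dec 8.
Add 9 hours and 42 minutes travel time → 06:02 UTC (Dec 9).
Montevideo is UTC−3:00, so local arrival = 06:02 − 3:00 = 03:02 on Dec 9.

03:02 on December 9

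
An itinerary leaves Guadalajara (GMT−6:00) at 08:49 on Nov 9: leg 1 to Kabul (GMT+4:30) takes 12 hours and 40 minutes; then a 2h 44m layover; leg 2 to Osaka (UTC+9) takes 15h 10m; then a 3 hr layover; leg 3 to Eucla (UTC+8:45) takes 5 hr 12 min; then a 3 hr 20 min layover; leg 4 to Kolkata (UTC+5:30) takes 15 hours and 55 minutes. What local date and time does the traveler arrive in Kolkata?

06:20 on Nov 12

Convert departure to UTC: 08:49 + 6:00 = 14:49 UTC on Nov 9.
Add 12 hours 40 minutes leg 1 → 03:29 UTC (Nov 10).
Add 2 hours 44 minutes layover in Kabul → 06:13 UTC.
Add 15 hours 10 minutes leg 2 → 21:23 UTC.
Add 3 hours layover in Osaka → 00:23 UTC (Nov 11).
Add 5 hours 12 minutes leg 3 → 05:35 UTC.
Add 3 hours 20 minutes layover in Eucla → 08:55 UTC.
Add 15 hours 55 minutes leg 4 → 00:50 UTC (Nov 12).
Kolkata is UTC+5:30, so local arrival = 00:50 + 5:30 = 06:20 on Nov 12.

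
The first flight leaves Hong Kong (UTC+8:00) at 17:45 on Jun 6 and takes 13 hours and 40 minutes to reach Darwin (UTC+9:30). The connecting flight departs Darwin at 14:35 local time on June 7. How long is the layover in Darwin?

Convert departure to UTC: 17:45 − 8:00 = 09:45 UTC on Jun 6.
Add 13 hours 40 minutes flight time → 23:25 UTC.
Darwin is UTC+9:30, so local arrival = 23:25 + 9:30 = 08:55 on Jun 7.
Layover = 14:35 − 08:55 = 5 hours 40 minutes.

5 hours 40 minutes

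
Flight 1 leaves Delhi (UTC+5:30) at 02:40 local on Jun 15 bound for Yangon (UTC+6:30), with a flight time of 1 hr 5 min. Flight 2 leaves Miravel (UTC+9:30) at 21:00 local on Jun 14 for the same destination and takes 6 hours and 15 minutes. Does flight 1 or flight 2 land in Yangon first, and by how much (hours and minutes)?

Flight 1 in UTC: 02:40 − 5:30 = 21:10 on Jun 14.
+1 hour 5 minutes → arrive 22:15 UTC on Jun 14.
Flight 2 in UTC: 21:00 − 9:30 = 11:30 on Jun 14.
+6 hours 15 minutes → arrive 17:45 UTC on Jun 14.
Flight 2 lands earlier by 4 hours 30 minutes.

the second, by 4 hours 30 minutes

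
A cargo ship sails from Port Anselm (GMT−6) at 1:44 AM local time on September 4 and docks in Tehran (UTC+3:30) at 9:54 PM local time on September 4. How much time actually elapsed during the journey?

Departure in UTC: 1:44 AM + 6:00 = 7:44 AM on Sep 4.
Arrival in UTC: 9:54 PM − 3:30 = 6:24 PM on Sep 4.
Elapsed = 6:24 PM − 7:44 AM = 10 hours 40 minutes.

10 hours 40 minutes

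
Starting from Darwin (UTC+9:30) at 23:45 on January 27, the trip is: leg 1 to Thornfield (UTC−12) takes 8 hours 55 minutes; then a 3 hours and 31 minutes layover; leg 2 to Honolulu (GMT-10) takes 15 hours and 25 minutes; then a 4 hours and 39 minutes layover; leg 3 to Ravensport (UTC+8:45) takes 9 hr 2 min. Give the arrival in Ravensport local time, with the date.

16:32 on Jan 29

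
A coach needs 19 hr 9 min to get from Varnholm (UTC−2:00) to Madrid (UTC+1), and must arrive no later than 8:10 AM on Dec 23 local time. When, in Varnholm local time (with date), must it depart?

10:01 AM on December 22

Target arrival in UTC: 8:10 AM − 1:00 = 7:10 AM on Dec 23.
Subtract 19 hours 9 minutes → departure 12:01 PM UTC on Dec 22.
Varnholm is UTC−2:00: 12:01 PM − 2:00 = 10:01 AM on Dec 22.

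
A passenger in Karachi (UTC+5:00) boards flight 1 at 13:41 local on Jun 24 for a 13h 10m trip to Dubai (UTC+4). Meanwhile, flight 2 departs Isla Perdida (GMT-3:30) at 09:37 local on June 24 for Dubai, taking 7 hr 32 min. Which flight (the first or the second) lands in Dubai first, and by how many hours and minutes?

the second, by 1 hour 12 minutes

Flight 1 in UTC: 13:41 − 5:00 = 08:41 on Jun 24.
+13 hours and 10 minutes → arrive 21:51 UTC on Jun 24.
Flight 2 in UTC: 09:37 + 3:30 = 13:07 on Jun 24.
+7 hours 32 minutes → arrive 20:39 UTC on Jun 24.
Flight 2 lands earlier by 1 hour 12 minutes.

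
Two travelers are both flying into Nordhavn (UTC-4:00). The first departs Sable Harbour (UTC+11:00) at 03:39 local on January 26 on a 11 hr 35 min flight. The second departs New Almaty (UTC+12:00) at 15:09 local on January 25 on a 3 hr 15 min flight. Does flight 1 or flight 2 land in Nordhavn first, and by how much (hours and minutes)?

the second, by 21 hours 50 minutes

Flight 1 in UTC: 03:39 − 11:00 = 16:39 on Jan 25.
+11 hours 35 minutes → arrive 04:14 UTC on Jan 26.
Flight 2 in UTC: 15:09 − 12:00 = 03:09 on Jan 25.
+3 hours and 15 minutes → arrive 06:24 UTC on Jan 25.
Flight 2 lands earlier by 21 hours 50 minutes.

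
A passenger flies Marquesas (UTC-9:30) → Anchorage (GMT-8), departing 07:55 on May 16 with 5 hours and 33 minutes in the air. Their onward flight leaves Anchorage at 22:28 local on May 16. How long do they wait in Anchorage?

7 hours 30 minutes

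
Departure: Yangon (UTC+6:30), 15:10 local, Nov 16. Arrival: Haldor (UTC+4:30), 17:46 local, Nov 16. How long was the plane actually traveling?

4 hours 36 minutes

Departure in UTC: 15:10 − 6:30 = 08:40 on Nov 16.
Arrival in UTC: 17:46 − 4:30 = 13:16 on Nov 16.
Elapsed = 13:16 − 08:40 = 4 hours 36 minutes.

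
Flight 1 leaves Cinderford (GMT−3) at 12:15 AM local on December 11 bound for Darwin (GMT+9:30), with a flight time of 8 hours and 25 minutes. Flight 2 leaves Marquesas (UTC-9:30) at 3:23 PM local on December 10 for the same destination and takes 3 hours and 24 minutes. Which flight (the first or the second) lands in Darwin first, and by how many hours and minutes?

the second, by 7 hours 23 minutes

Flight 1 in UTC: 12:15 AM + 3:00 = 3:15 AM on Dec 11.
+8 hours 25 minutes → arrive 11:40 AM UTC on Dec 11.
Flight 2 in UTC: 3:23 PM + 9:30 = 12:53 AM on Dec 11.
+3 hours and 24 minutes → arrive 4:17 AM UTC on Dec 11.
Flight 2 lands earlier by 7 hours 23 minutes.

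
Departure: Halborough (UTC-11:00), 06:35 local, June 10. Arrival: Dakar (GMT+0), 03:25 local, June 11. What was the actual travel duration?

Departure in UTC: 06:35 + 11:00 = 17:35 on Jun 10.
Arrival is already UTC: 03:25 on Jun 11.
Elapsed = 03:25 − 17:35 (+1 day) = 9 hours 50 minutes.

9 hours 50 minutes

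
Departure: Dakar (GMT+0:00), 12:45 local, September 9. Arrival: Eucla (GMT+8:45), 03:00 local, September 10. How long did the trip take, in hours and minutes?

Departure is already UTC: 12:45 on Sep 9.
Arrival in UTC: 03:00 − 8:45 = 18:15 on Sep 9.
Elapsed = 18:15 − 12:45 = 5 hours 30 minutes.

5 hours 30 minutes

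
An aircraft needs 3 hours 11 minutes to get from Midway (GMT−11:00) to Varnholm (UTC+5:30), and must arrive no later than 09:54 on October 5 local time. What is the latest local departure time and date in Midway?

Target arrival in UTC: 09:54 − 5:30 = 04:24 on Oct 5.
Subtract 3 hours and 11 minutes → departure 01:13 UTC on Oct 5.
Midway is UTC−11:00: 01:13 − 11:00 = 14:13 on Oct 4.

14:13 on October 4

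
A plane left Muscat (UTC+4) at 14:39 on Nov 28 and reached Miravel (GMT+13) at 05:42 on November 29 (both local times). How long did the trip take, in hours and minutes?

Departure in UTC: 14:39 − 4:00 = 10:39 on Nov 28.
Arrival in UTC: 05:42 − 13:00 = 16:42 on Nov 28.
Elapsed = 16:42 − 10:39 = 6 hours 3 minutes.

6 hours 3 minutes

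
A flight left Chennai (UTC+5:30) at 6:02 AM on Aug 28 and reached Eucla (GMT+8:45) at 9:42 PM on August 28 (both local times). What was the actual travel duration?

Departure in UTC: 6:02 AM − 5:30 = 12:32 AM on Aug 28.
Arrival in UTC: 9:42 PM − 8:45 = 12:57 PM on Aug 28.
Elapsed = 12:57 PM − 12:32 AM = 12 hours 25 minutes.

12 hours 25 minutes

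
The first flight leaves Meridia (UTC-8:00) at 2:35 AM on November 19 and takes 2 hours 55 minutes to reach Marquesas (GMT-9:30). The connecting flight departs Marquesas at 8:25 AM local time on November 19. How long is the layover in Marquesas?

Convert departure to UTC: 2:35 AM + 8:00 = 10:35 AM UTC on Nov 19.
Add 2 hours 55 minutes flight time → 1:30 PM UTC.
Marquesas is UTC−9:30, so local arrival = 1:30 PM − 9:30 = 4:00 AM on Nov 19.
Layover = 8:25 AM − 4:00 AM = 4 hours 25 minutes.

4 hours 25 minutes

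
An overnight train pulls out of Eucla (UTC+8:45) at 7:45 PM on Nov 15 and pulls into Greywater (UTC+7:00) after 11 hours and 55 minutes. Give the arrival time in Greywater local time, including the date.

5:55 AM on Nov 16

Greywater is 1:45 behind Eucla.
After 11 hours 55 minutes it is 7:40 AM (Nov 16) in Eucla.
Shift by the zone difference: 7:40 AM − 1:45 = 5:55 AM on Nov 16 in Greywater.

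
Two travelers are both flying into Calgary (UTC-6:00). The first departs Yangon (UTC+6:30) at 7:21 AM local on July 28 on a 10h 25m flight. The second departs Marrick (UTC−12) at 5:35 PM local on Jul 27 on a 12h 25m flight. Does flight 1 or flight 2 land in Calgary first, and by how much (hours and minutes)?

the first, by 6 hours 44 minutes

Flight 1 in UTC: 7:21 AM − 6:30 = 12:51 AM on Jul 28.
+10 hours 25 minutes → arrive 11:16 AM UTC on Jul 28.
Flight 2 in UTC: 5:35 PM + 12:00 = 5:35 AM on Jul 28.
+12 hours and 25 minutes → arrive 6:00 PM UTC on Jul 28.
Flight 1 lands earlier by 6 hours 44 minutes.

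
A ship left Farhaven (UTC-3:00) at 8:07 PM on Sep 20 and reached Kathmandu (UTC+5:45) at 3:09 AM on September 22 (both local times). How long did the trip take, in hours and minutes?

22 hours 17 minutes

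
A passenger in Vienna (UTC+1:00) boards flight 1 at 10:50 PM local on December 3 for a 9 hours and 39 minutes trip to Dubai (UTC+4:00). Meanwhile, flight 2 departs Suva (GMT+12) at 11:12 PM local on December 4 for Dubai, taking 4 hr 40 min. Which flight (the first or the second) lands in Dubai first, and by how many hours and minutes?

Flight 1 in UTC: 10:50 PM − 1:00 = 9:50 PM on Dec 3.
+9 hours and 39 minutes → arrive 7:29 AM UTC on Dec 4.
Flight 2 in UTC: 11:12 PM − 12:00 = 11:12 AM on Dec 4.
+4 hours 40 minutes → arrive 3:52 PM UTC on Dec 4.
Flight 1 lands earlier by 8 hours 23 minutes.

the first, by 8 hours 23 minutes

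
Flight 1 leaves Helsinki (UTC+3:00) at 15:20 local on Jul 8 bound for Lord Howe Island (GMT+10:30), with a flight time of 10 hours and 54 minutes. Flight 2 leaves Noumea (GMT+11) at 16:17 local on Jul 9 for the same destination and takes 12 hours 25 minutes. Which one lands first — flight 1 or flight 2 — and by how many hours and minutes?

Flight 1 in UTC: 15:20 − 3:00 = 12:20 on Jul 8.
+10 hours and 54 minutes → arrive 23:14 UTC on Jul 8.
Flight 2 in UTC: 16:17 − 11:00 = 05:17 on Jul 9.
+12 hours 25 minutes → arrive 17:42 UTC on Jul 9.
Flight 1 lands earlier by 18 hours 28 minutes.

the first, by 18 hours 28 minutes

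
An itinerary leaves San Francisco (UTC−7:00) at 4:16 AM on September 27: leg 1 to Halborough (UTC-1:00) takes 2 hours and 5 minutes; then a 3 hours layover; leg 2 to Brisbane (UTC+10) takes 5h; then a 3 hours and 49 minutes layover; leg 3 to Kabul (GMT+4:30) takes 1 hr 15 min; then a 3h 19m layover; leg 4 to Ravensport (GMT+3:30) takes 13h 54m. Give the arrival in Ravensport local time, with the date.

11:08 PM on September 28

Convert departure to UTC: 4:16 AM + 7:00 = 11:16 AM UTC on Sep 27.
Add 2 hours 5 minutes leg 1 → 1:21 PM UTC.
Add 3 hours layover in Halborough → 4:21 PM UTC.
Add 5 hours leg 2 → 9:21 PM UTC.
Add 3 hours and 49 minutes layover in Brisbane → 1:10 AM UTC (Sep 28).
Add 1 hour and 15 minutes leg 3 → 2:25 AM UTC.
Add 3 hours and 19 minutes layover in Kabul → 5:44 AM UTC.
Add 13 hours 54 minutes leg 4 → 7:38 PM UTC.
Ravensport is UTC+3:30, so local arrival = 7:38 PM + 3:30 = 11:08 PM on Sep 28.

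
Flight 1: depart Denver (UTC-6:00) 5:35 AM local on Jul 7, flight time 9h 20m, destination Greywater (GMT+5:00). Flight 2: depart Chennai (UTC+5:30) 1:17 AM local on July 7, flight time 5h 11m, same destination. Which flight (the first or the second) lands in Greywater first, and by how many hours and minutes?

the second, by 19 hours 57 minutes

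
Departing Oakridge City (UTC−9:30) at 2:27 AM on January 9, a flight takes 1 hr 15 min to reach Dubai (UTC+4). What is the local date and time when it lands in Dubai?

5:12 PM on Jan 9

Convert departure to UTC: 2:27 AM + 9:30 = 11:57 AM UTC on Jan 9.
Add 1 hour and 15 minutes travel time → 1:12 PM UTC.
Dubai is UTC+4:00, so local arrival = 1:12 PM + 4:00 = 5:12 PM on Jan 9.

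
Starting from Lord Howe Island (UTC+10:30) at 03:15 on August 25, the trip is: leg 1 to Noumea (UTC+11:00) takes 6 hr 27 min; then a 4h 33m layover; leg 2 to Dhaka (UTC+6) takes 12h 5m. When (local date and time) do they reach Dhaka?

21:50 on August 25

Convert departure to UTC: 03:15 − 10:30 = 16:45 UTC on Aug 24.
Add 6 hours 27 minutes leg 1 → 23:12 UTC.
Add 4 hours 33 minutes layover in Noumea → 03:45 UTC (Aug 25).
Add 12 hours 5 minutes leg 2 → 15:50 UTC.
Dhaka is UTC+6:00, so local arrival = 15:50 + 6:00 = 21:50 on Aug 25.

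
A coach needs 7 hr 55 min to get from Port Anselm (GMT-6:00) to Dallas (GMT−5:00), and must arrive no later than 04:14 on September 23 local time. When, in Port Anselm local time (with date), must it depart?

Target arrival in UTC: 04:14 + 5:00 = 09:14 on Sep 23.
Subtract 7 hours and 55 minutes → departure 01:19 UTC on Sep 23.
Port Anselm is UTC−6:00: 01:19 − 6:00 = 19:19 on Sep 22.

19:19 on September 22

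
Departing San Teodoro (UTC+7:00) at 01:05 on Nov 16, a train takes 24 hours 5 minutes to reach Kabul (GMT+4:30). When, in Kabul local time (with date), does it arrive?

22:40 on November 16

Convert departure to UTC: 01:05 − 7:00 = 18:05 UTC on Nov 15.
Add 24 hours and 5 minutes travel time → 18:10 UTC (Nov 16).
Kabul is UTC+4:30, so local arrival = 18:10 + 4:30 = 22:40 on Nov 16.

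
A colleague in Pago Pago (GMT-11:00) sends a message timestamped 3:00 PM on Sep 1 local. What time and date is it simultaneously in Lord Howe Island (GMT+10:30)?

In UTC: 3:00 PM + 11:00 = 2:00 AM on Sep 2.
Lord Howe Island is UTC+10:30: 2:00 AM + 10:30 = 12:30 PM on Sep 2.

12:30 PM on Sep 2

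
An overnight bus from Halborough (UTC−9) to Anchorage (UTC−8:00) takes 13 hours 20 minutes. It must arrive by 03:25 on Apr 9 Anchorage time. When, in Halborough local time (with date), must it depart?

Target arrival in UTC: 03:25 + 8:00 = 11:25 on Apr 9.
Subtract 13 hours and 20 minutes → departure 22:05 UTC on Apr 8.
Halborough is UTC−9:00: 22:05 − 9:00 = 13:05 on Apr 8.

13:05 on April 8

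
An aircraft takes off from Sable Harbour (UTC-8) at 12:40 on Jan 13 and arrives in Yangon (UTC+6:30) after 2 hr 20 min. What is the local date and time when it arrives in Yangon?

Yangon is 14:30 ahead of Sable Harbour.
After 2 hours and 20 minutes it is 15:00 in Sable Harbour.
Shift by the zone difference: 15:00 + 14:30 = 05:30 on Jan 14 in Yangon.

05:30 on Jan 14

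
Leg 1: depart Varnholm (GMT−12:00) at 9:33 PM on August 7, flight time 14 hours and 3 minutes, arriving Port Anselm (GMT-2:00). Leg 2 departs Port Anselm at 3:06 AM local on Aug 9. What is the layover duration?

5 hours 30 minutes

Convert departure to UTC: 9:33 PM + 12:00 = 9:33 AM UTC on Aug 8.
Add 14 hours and 3 minutes flight time → 11:36 PM UTC.
Port Anselm is UTC−2:00, so local arrival = 11:36 PM − 2:00 = 9:36 PM on Aug 8.
Layover = 3:06 AM − 9:36 PM (+1 day) = 5 hours 30 minutes.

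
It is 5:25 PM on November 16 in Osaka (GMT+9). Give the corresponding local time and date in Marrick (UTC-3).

5:25 AM on November 16

Marrick is 12:00 behind Osaka.
Shift by the zone difference: 5:25 PM − 12:00 = 5:25 AM on Nov 16 in Marrick.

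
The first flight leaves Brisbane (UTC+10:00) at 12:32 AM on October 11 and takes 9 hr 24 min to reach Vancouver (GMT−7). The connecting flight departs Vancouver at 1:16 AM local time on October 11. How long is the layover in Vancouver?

Convert departure to UTC: 12:32 AM − 10:00 = 2:32 PM UTC on Oct 10.
Add 9 hours and 24 minutes flight time → 11:56 PM UTC.
Vancouver is UTC−7:00, so local arrival = 11:56 PM − 7:00 = 4:56 PM on Oct 10.
Layover = 1:16 AM − 4:56 PM (+1 day) = 8 hours 20 minutes.

8 hours 20 minutes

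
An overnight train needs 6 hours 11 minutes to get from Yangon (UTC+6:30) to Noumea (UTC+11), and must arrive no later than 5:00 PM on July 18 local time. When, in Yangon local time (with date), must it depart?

6:19 AM on July 18

Target arrival in UTC: 5:00 PM − 11:00 = 6:00 AM on Jul 18.
Subtract 6 hours 11 minutes → departure 11:49 PM UTC on Jul 17.
Yangon is UTC+6:30: 11:49 PM + 6:30 = 6:19 AM on Jul 18.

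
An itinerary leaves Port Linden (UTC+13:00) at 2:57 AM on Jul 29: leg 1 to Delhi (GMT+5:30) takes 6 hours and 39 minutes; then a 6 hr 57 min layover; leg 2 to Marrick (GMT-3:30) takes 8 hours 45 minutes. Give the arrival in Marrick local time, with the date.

8:48 AM on Jul 29

Convert departure to UTC: 2:57 AM − 13:00 = 1:57 PM UTC on Jul 28.
Add 6 hours 39 minutes leg 1 → 8:36 PM UTC.
Add 6 hours 57 minutes layover in Delhi → 3:33 AM UTC (Jul 29).
Add 8 hours and 45 minutes leg 2 → 12:18 PM UTC.
Marrick is UTC−3:30, so local arrival = 12:18 PM − 3:30 = 8:48 AM on Jul 29.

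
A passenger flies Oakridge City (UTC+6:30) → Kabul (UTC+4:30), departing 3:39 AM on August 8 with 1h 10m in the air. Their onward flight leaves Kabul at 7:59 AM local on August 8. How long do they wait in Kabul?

Convert departure to UTC: 3:39 AM − 6:30 = 9:09 PM UTC on Aug 7.
Add 1 hour and 10 minutes flight time → 10:19 PM UTC.
Kabul is UTC+4:30, so local arrival = 10:19 PM + 4:30 = 2:49 AM on Aug 8.
Layover = 7:59 AM − 2:49 AM = 5 hours 10 minutes.

5 hours 10 minutes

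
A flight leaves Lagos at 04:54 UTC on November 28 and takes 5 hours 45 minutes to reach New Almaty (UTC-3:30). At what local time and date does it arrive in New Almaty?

Departure is given in UTC: 04:54 on Nov 28.
Add 5 hours 45 minutes → 10:39 UTC.
New Almaty is UTC−3:30: 10:39 − 3:30 = 07:09 on Nov 28.

07:09 on Nov 28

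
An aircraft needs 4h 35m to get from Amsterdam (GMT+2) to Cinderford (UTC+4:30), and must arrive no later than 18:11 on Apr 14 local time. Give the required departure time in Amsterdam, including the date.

Target arrival in UTC: 18:11 − 4:30 = 13:41 on Apr 14.
Subtract 4 hours and 35 minutes → departure 09:06 UTC on Apr 14.
Amsterdam is UTC+2:00: 09:06 + 2:00 = 11:06 on Apr 14.

11:06 on April 14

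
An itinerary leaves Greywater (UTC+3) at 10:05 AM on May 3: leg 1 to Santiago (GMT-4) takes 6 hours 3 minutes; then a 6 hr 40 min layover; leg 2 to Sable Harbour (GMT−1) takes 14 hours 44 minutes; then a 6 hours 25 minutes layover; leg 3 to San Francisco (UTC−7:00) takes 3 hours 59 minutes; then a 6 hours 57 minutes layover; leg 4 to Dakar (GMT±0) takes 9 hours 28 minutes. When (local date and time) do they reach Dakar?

1:21 PM on May 5

Convert departure to UTC: 10:05 AM − 3:00 = 7:05 AM UTC on May 3.
Add 6 hours 3 minutes leg 1 → 1:08 PM UTC.
Add 6 hours and 40 minutes layover in Santiago → 7:48 PM UTC.
Add 14 hours 44 minutes leg 2 → 10:32 AM UTC (May 4).
Add 6 hours and 25 minutes layover in Sable Harbour → 4:57 PM UTC.
Add 3 hours 59 minutes leg 3 → 8:56 PM UTC.
Add 6 hours and 57 minutes layover in San Francisco → 3:53 AM UTC (May 5).
Add 9 hours 28 minutes leg 4 → 1:21 PM UTC.
Dakar is UTC+0, so local arrival is the same: 1:21 PM on May 5.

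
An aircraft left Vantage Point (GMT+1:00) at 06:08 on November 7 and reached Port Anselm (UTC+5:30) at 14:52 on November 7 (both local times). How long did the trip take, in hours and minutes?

4 hours 14 minutes

Departure in UTC: 06:08 − 1:00 = 05:08 on Nov 7.
Arrival in UTC: 14:52 − 5:30 = 09:22 on Nov 7.
Elapsed = 09:22 − 05:08 = 4 hours 14 minutes.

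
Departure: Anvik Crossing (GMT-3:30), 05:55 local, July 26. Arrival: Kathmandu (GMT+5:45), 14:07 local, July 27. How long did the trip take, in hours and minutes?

22 hours 57 minutes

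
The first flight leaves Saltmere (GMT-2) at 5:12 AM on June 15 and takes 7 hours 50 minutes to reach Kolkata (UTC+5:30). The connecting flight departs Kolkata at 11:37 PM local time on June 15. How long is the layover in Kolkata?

Convert departure to UTC: 5:12 AM + 2:00 = 7:12 AM UTC on Jun 15.
Add 7 hours and 50 minutes flight time → 3:02 PM UTC.
Kolkata is UTC+5:30, so local arrival = 3:02 PM + 5:30 = 8:32 PM on Jun 15.
Layover = 11:37 PM − 8:32 PM = 3 hours 5 minutes.

3 hours 5 minutes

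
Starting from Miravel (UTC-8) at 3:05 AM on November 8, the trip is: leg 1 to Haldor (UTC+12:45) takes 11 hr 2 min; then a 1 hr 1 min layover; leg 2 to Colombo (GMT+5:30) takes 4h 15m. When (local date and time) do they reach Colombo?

Convert departure to UTC: 3:05 AM + 8:00 = 11:05 AM UTC on Nov 8.
Add 11 hours 2 minutes leg 1 → 10:07 PM UTC.
Add 1 hour 1 minute layover in Haldor → 11:08 PM UTC.
Add 4 hours and 15 minutes leg 2 → 3:23 AM UTC (Nov 9).
Colombo is UTC+5:30, so local arrival = 3:23 AM + 5:30 = 8:53 AM on Nov 9.

8:53 AM on Nov 9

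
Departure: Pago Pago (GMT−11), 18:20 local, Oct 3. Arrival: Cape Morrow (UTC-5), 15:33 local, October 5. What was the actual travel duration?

39 hours 13 minutes

Departure in UTC: 18:20 + 11:00 = 05:20 on Oct 4.
Arrival in UTC: 15:33 + 5:00 = 20:33 on Oct 5.
Elapsed = 20:33 − 05:20 (+1 day) = 39 hours 13 minutes.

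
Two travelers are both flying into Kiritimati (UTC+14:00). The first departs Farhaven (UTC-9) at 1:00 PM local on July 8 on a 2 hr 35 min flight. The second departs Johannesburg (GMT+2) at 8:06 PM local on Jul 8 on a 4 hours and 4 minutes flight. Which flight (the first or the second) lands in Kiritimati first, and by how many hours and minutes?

Flight 1 in UTC: 1:00 PM + 9:00 = 10:00 PM on Jul 8.
+2 hours 35 minutes → arrive 12:35 AM UTC on Jul 9.
Flight 2 in UTC: 8:06 PM − 2:00 = 6:06 PM on Jul 8.
+4 hours and 4 minutes → arrive 10:10 PM UTC on Jul 8.
Flight 2 lands earlier by 2 hours 25 minutes.

the second, by 2 hours 25 minutes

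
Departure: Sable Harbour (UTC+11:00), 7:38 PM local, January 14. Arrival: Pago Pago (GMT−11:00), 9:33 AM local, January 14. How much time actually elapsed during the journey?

Departure in UTC: 7:38 PM − 11:00 = 8:38 AM on Jan 14.
Arrival in UTC: 9:33 AM + 11:00 = 8:33 PM on Jan 14.
Elapsed = 8:33 PM − 8:38 AM = 11 hours 55 minutes.

11 hours 55 minutes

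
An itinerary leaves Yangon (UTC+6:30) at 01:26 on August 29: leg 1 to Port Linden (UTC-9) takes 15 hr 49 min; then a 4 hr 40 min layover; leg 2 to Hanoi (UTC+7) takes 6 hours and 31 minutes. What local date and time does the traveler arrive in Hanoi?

Convert departure to UTC: 01:26 − 6:30 = 18:56 UTC on Aug 28.
Add 15 hours 49 minutes leg 1 → 10:45 UTC (Aug 29).
Add 4 hours 40 minutes layover in Port Linden → 15:25 UTC.
Add 6 hours 31 minutes leg 2 → 21:56 UTC.
Hanoi is UTC+7:00, so local arrival = 21:56 + 7:00 = 04:56 on Aug 30.

04:56 on August 30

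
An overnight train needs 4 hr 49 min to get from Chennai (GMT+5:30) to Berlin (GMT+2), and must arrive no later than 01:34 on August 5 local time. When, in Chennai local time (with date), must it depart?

Target arrival in UTC: 01:34 − 2:00 = 23:34 on Aug 4.
Subtract 4 hours 49 minutes → departure 18:45 UTC on Aug 4.
Chennai is UTC+5:30: 18:45 + 5:30 = 00:15 on Aug 5.

00:15 on August 5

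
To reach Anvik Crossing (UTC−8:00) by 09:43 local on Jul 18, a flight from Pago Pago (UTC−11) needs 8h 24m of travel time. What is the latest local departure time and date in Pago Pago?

22:19 on Jul 17

Target arrival in UTC: 09:43 + 8:00 = 17:43 on Jul 18.
Subtract 8 hours 24 minutes → departure 09:19 UTC on Jul 18.
Pago Pago is UTC−11:00: 09:19 − 11:00 = 22:19 on Jul 17.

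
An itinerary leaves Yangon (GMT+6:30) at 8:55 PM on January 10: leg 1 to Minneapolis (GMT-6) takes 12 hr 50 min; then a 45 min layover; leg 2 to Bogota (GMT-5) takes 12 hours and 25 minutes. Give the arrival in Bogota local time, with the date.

11:25 AM on Jan 11

Convert departure to UTC: 8:55 PM − 6:30 = 2:25 PM UTC on Jan 10.
Add 12 hours and 50 minutes leg 1 → 3:15 AM UTC (Jan 11).
Add 45 minutes layover in Minneapolis → 4:00 AM UTC.
Add 12 hours 25 minutes leg 2 → 4:25 PM UTC.
Bogota is UTC−5:00, so local arrival = 4:25 PM − 5:00 = 11:25 AM on Jan 11.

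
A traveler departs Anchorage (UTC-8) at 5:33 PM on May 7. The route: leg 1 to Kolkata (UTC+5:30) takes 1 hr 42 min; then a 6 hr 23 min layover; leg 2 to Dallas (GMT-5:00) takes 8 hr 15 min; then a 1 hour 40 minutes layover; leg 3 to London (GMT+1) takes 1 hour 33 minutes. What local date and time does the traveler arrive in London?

10:06 PM on May 8

Convert departure to UTC: 5:33 PM + 8:00 = 1:33 AM UTC on May 8.
Add 1 hour 42 minutes leg 1 → 3:15 AM UTC.
Add 6 hours 23 minutes layover in Kolkata → 9:38 AM UTC.
Add 8 hours and 15 minutes leg 2 → 5:53 PM UTC.
Add 1 hour and 40 minutes layover in Dallas → 7:33 PM UTC.
Add 1 hour and 33 minutes leg 3 → 9:06 PM UTC.
London is UTC+1:00, so local arrival = 9:06 PM + 1:00 = 10:06 PM on May 8.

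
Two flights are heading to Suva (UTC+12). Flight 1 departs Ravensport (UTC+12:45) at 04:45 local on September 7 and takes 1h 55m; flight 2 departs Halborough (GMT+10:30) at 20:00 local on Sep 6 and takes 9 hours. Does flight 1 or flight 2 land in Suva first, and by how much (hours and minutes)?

Flight 1 in UTC: 04:45 − 12:45 = 16:00 on Sep 6.
+1 hour and 55 minutes → arrive 17:55 UTC on Sep 6.
Flight 2 in UTC: 20:00 − 10:30 = 09:30 on Sep 6.
+9 hours → arrive 18:30 UTC on Sep 6.
Flight 1 lands earlier by 35 minutes.

the first, by 35 minutes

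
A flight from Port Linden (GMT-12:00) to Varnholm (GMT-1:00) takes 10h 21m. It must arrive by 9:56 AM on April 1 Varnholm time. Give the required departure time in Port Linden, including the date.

12:35 PM on March 31

Target arrival in UTC: 9:56 AM + 1:00 = 10:56 AM on Apr 1.
Subtract 10 hours and 21 minutes → departure 12:35 AM UTC on Apr 1.
Port Linden is UTC−12:00: 12:35 AM − 12:00 = 12:35 PM on Mar 31.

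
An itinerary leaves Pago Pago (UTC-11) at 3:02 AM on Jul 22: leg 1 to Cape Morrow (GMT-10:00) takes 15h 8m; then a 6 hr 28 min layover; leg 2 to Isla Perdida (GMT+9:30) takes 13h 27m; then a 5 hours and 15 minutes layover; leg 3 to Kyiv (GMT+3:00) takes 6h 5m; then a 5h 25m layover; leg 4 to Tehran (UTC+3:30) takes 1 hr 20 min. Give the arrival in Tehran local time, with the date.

10:40 PM on Jul 24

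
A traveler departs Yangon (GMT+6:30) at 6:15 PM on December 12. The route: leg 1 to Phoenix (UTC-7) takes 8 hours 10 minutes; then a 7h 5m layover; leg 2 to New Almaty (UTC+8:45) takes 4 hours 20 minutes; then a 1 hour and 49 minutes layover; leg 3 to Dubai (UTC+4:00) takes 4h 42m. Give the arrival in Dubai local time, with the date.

Convert departure to UTC: 6:15 PM − 6:30 = 11:45 AM UTC on Dec 12.
Add 8 hours 10 minutes leg 1 → 7:55 PM UTC.
Add 7 hours 5 minutes layover in Phoenix → 3:00 AM UTC (Dec 13).
Add 4 hours 20 minutes leg 2 → 7:20 AM UTC.
Add 1 hour 49 minutes layover in New Almaty → 9:09 AM UTC.
Add 4 hours 42 minutes leg 3 → 1:51 PM UTC.
Dubai is UTC+4:00, so local arrival = 1:51 PM + 4:00 = 5:51 PM on Dec 13.

5:51 PM on Dec 13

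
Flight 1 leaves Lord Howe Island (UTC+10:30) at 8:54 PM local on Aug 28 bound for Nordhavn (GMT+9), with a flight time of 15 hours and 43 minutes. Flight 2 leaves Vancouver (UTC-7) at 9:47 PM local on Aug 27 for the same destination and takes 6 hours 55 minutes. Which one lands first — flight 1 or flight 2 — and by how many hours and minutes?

the second, by 14 hours 25 minutes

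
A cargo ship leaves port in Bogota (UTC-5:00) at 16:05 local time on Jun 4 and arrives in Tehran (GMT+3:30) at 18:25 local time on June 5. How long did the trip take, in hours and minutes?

17 hours 50 minutes

Departure in UTC: 16:05 + 5:00 = 21:05 on Jun 4.
Arrival in UTC: 18:25 − 3:30 = 14:55 on Jun 5.
Elapsed = 14:55 − 21:05 (+1 day) = 17 hours 50 minutes.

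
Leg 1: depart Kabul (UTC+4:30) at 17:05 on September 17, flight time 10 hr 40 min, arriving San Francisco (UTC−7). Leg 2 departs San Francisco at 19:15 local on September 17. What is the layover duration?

Convert departure to UTC: 17:05 − 4:30 = 12:35 UTC on Sep 17.
Add 10 hours and 40 minutes flight time → 23:15 UTC.
San Francisco is UTC−7:00, so local arrival = 23:15 − 7:00 = 16:15 on Sep 17.
Layover = 19:15 − 16:15 = 3 hours.

3 hours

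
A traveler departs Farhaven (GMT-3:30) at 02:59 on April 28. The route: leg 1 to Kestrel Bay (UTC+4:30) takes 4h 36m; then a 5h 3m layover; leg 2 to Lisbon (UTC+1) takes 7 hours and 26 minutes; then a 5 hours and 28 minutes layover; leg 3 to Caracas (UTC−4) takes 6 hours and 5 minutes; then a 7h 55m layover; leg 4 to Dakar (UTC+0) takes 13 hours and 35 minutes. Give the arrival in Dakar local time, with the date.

Convert departure to UTC: 02:59 + 3:30 = 06:29 UTC on Apr 28.
Add 4 hours and 36 minutes leg 1 → 11:05 UTC.
Add 5 hours 3 minutes layover in Kestrel Bay → 16:08 UTC.
Add 7 hours 26 minutes leg 2 → 23:34 UTC.
Add 5 hours 28 minutes layover in Lisbon → 05:02 UTC (Apr 29).
Add 6 hours 5 minutes leg 3 → 11:07 UTC.
Add 7 hours and 55 minutes layover in Caracas → 19:02 UTC.
Add 13 hours and 35 minutes leg 4 → 08:37 UTC (Apr 30).
Dakar is UTC+0, so local arrival is the same: 08:37 on Apr 30.

08:37 on Apr 30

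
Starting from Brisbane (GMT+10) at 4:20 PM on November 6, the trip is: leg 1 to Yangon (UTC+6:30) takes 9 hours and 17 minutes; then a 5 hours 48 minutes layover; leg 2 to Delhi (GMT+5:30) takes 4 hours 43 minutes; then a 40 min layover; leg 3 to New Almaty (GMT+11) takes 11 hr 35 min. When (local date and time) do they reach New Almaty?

1:23 AM on November 8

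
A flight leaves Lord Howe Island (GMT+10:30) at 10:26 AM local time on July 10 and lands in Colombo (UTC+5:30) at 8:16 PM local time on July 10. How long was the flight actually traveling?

Departure in UTC: 10:26 AM − 10:30 = 11:56 PM on Jul 9.
Arrival in UTC: 8:16 PM − 5:30 = 2:46 PM on Jul 10.
Elapsed = 2:46 PM − 11:56 PM (+1 day) = 14 hours 50 minutes.

14 hours 50 minutes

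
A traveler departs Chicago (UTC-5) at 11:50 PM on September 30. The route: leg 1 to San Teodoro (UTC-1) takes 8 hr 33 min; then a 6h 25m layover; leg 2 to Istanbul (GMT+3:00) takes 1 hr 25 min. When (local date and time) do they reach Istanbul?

12:13 AM on Oct 2

Convert departure to UTC: 11:50 PM + 5:00 = 4:50 AM UTC on Oct 1.
Add 8 hours and 33 minutes leg 1 → 1:23 PM UTC.
Add 6 hours 25 minutes layover in San Teodoro → 7:48 PM UTC.
Add 1 hour 25 minutes leg 2 → 9:13 PM UTC.
Istanbul is UTC+3:00, so local arrival = 9:13 PM + 3:00 = 12:13 AM on Oct 2.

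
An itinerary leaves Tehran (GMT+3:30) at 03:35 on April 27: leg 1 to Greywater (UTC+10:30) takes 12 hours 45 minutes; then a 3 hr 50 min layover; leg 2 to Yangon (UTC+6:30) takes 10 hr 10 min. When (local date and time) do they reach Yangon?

Convert departure to UTC: 03:35 − 3:30 = 00:05 UTC on Apr 27.
Add 12 hours and 45 minutes leg 1 → 12:50 UTC.
Add 3 hours and 50 minutes layover in Greywater → 16:40 UTC.
Add 10 hours 10 minutes leg 2 → 02:50 UTC (Apr 28).
Yangon is UTC+6:30, so local arrival = 02:50 + 6:30 = 09:20 on Apr 28.

09:20 on April 28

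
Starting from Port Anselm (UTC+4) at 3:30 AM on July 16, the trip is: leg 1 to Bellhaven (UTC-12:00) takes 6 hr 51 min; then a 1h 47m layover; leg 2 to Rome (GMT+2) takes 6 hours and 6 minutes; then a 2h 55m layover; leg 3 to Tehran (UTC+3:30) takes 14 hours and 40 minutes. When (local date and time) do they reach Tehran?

11:19 AM on July 17

Convert departure to UTC: 3:30 AM − 4:00 = 11:30 PM UTC on Jul 15.
Add 6 hours and 51 minutes leg 1 → 6:21 AM UTC (Jul 16).
Add 1 hour 47 minutes layover in Bellhaven → 8:08 AM UTC.
Add 6 hours 6 minutes leg 2 → 2:14 PM UTC.
Add 2 hours and 55 minutes layover in Rome → 5:09 PM UTC.
Add 14 hours 40 minutes leg 3 → 7:49 AM UTC (Jul 17).
Tehran is UTC+3:30, so local arrival = 7:49 AM + 3:30 = 11:19 AM on Jul 17.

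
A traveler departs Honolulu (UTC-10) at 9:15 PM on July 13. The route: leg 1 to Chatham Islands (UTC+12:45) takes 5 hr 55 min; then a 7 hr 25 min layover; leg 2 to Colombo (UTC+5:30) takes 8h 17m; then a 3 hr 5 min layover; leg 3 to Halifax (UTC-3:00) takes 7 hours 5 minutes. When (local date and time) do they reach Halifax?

12:02 PM on July 15

Convert departure to UTC: 9:15 PM + 10:00 = 7:15 AM UTC on Jul 14.
Add 5 hours 55 minutes leg 1 → 1:10 PM UTC.
Add 7 hours 25 minutes layover in Chatham Islands → 8:35 PM UTC.
Add 8 hours and 17 minutes leg 2 → 4:52 AM UTC (Jul 15).
Add 3 hours 5 minutes layover in Colombo → 7:57 AM UTC.
Add 7 hours 5 minutes leg 3 → 3:02 PM UTC.
Halifax is UTC−3:00, so local arrival = 3:02 PM − 3:00 = 12:02 PM on Jul 15.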